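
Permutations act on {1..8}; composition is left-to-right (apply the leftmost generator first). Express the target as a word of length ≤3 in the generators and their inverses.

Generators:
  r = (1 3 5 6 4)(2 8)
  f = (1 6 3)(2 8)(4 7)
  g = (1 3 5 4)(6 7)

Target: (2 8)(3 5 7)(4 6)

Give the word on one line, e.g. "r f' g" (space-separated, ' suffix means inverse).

  after g: (1 3 5 4)(6 7)
  after f: (2 8)(3 5 7)(4 6)

g f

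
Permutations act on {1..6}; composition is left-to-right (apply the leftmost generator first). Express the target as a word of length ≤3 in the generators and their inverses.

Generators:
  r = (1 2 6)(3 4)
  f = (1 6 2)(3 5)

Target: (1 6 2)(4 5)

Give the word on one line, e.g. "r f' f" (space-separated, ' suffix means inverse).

r f r'

  after r: (1 2 6)(3 4)
  after f: (3 4 5)
  after r': (1 6 2)(4 5)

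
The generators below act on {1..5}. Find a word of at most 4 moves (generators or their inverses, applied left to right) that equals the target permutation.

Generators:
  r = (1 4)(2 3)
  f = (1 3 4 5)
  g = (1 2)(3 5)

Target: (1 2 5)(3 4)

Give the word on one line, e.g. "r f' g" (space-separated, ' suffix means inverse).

  after g': (1 2)(3 5)
  after f': (1 2 5)(3 4)

g' f'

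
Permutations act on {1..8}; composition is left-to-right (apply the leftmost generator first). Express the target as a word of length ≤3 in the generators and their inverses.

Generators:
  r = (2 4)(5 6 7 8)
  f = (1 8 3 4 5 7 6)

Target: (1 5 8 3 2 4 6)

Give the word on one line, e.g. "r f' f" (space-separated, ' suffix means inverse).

f r

  after f: (1 8 3 4 5 7 6)
  after r: (1 5 8 3 2 4 6)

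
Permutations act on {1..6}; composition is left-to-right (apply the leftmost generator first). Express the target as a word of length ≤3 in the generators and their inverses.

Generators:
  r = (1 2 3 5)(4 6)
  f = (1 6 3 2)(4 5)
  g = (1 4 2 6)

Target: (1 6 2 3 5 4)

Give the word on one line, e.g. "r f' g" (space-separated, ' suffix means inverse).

  after r: (1 2 3 5)(4 6)
  after g: (1 6 2 3 5 4)

r g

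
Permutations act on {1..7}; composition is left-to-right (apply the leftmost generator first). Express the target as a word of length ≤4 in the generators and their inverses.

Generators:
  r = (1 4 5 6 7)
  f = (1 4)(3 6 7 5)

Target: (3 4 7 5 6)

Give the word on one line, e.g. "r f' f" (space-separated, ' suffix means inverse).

  after f': (1 4)(3 5 7 6)
  after r': (3 4 7 5 6)

f' r'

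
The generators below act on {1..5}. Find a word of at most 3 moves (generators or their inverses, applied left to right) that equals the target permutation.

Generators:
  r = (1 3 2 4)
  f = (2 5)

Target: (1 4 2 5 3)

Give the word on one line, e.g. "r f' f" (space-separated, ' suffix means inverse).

f' r'

  after f': (2 5)
  after r': (1 4 2 5 3)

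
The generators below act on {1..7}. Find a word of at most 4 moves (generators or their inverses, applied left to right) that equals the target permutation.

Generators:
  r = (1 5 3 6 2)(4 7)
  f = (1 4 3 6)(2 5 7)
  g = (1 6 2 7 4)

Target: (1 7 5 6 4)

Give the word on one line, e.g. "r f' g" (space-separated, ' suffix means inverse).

  after r: (1 5 3 6 2)(4 7)
  after g': (1 5 3)(2 4)
  after g': (1 5 3 4 6)(2 7)
  after f: (1 7 5 6 4)

r g' g' f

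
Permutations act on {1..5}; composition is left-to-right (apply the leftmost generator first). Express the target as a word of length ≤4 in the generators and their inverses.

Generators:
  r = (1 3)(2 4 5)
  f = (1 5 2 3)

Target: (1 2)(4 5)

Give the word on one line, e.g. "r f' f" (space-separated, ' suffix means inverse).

r' f'

  after r': (1 3)(2 5 4)
  after f': (1 2)(4 5)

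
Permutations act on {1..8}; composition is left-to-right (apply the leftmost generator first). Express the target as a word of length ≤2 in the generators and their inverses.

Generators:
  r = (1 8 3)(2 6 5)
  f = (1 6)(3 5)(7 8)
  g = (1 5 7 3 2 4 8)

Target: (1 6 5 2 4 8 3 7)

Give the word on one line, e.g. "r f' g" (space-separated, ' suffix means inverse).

  after f': (1 6)(3 5)(7 8)
  after g: (1 6 5 2 4 8 3 7)

f' g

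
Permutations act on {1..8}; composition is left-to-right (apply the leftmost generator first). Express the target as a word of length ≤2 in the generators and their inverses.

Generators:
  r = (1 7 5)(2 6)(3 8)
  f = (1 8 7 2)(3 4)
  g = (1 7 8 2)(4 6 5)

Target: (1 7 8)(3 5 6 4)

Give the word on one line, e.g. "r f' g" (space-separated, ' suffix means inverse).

f g'

  after f: (1 8 7 2)(3 4)
  after g': (1 7 8)(3 5 6 4)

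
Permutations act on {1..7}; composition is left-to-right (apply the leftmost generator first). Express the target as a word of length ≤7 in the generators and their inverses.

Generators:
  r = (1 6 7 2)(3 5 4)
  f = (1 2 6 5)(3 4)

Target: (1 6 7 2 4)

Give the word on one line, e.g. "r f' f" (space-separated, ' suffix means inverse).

f' f' r r f

  after f': (1 5 6 2)(3 4)
  after f': (1 6)(2 5)
  after r: (1 7 2 4 3 5)
  after r: (1 2 3 4 5 6 7)
  after f: (1 6 7 2 4)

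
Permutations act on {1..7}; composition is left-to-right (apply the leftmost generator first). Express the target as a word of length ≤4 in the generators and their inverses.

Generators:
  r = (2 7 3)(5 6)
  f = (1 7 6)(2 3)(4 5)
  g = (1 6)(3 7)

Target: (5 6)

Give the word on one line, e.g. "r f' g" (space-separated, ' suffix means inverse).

  after r': (2 3 7)(5 6)
  after r': (2 7 3)
  after r': (5 6)

r' r' r'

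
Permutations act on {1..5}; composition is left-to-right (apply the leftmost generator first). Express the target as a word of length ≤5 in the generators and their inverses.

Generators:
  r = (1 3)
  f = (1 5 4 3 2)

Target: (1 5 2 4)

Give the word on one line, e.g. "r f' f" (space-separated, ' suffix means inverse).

  after r: (1 3)
  after f': (1 4 5)(2 3)
  after f': (1 5 2 4)

r f' f'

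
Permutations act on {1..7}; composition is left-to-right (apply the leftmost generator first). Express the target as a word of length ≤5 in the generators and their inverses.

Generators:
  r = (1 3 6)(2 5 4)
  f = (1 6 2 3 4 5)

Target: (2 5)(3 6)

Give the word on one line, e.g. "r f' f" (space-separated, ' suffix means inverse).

  after f: (1 6 2 3 4 5)
  after r': (1 3 5 6 4 2)
  after r': (2 6 5 3)
  after f: (1 6)(4 5)
  after r: (2 5)(3 6)

f r' r' f r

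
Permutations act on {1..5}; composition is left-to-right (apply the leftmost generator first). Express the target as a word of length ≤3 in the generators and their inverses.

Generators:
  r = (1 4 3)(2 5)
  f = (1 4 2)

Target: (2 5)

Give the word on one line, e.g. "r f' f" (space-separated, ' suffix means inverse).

r r r

  after r: (1 4 3)(2 5)
  after r: (1 3 4)
  after r: (2 5)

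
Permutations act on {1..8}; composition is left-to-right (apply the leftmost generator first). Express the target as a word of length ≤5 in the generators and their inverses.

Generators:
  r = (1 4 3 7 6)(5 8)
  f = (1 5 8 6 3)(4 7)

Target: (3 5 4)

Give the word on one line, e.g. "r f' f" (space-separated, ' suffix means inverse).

  after r: (1 4 3 7 6)(5 8)
  after f: (1 7 3 4)(5 6)
  after r': (1 3)(4 6 8 5 7)
  after f: (3 5 4)

r f r' f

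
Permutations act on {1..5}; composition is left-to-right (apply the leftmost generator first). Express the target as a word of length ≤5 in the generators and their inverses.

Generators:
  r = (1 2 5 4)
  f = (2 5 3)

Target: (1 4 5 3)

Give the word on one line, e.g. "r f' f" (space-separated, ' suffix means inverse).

f' f' r'

  after f': (2 3 5)
  after f': (2 5 3)
  after r': (1 4 5 3)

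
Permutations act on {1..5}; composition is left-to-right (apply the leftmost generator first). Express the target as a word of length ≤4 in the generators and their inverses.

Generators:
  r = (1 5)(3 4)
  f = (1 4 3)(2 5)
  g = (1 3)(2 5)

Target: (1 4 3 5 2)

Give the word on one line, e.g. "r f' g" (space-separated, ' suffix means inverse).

  after g: (1 3)(2 5)
  after r: (1 4 3 5 2)

g r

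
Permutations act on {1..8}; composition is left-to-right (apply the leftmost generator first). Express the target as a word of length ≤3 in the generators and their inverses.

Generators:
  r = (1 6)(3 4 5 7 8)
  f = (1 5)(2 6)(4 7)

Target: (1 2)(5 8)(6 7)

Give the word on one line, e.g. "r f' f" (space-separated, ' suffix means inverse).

  after r': (1 6)(3 8 7 5 4)
  after f': (1 2 6 5 7)(3 8 4)
  after r: (1 2)(5 8)(6 7)

r' f' r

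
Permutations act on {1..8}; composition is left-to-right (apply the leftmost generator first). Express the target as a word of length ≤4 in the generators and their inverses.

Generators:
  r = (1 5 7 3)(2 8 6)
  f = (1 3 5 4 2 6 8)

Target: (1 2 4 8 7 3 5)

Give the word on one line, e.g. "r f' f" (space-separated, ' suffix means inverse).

f r f' r'

  after f: (1 3 5 4 2 6 8)
  after r: (3 7)(4 8 5)
  after f': (1 8 3 7)(2 4 6)
  after r': (1 2 4 8 7 3 5)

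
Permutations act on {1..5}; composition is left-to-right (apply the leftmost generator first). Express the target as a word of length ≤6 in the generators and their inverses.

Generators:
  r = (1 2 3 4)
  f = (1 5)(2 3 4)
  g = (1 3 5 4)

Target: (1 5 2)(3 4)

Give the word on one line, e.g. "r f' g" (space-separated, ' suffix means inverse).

  after g': (1 4 5 3)
  after r': (1 3 4 5 2)
  after f': (1 2 5 4)
  after r': (2 5 3)
  after f': (1 5 2)(3 4)

g' r' f' r' f'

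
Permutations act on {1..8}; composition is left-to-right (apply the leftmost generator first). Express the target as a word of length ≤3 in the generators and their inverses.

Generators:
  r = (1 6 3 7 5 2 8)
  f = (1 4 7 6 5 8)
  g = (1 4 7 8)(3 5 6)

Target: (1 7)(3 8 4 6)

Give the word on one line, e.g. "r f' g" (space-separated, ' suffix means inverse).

  after g: (1 4 7 8)(3 5 6)
  after f: (1 7)(3 8 4 6)

g f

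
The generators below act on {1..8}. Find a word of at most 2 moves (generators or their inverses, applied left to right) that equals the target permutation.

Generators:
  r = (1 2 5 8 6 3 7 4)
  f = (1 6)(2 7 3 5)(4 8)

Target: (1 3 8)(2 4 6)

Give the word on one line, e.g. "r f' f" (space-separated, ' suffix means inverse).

  after f: (1 6)(2 7 3 5)(4 8)
  after r: (1 3 8)(2 4 6)

f r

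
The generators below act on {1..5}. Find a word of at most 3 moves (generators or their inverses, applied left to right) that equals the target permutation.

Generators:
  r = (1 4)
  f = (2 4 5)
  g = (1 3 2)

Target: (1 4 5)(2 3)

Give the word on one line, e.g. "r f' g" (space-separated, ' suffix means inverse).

  after f: (2 4 5)
  after r: (1 4 5 2)
  after g: (1 4 5)(2 3)

f r g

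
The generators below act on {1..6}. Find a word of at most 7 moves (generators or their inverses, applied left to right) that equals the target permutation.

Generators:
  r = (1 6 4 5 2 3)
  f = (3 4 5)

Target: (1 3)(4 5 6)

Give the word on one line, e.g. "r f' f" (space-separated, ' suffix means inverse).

r' f f r r

  after r': (1 3 2 5 4 6)
  after f: (1 4 6)(2 3)
  after f: (1 5 3 2 4 6)
  after r: (1 2 5)
  after r: (1 3)(4 5 6)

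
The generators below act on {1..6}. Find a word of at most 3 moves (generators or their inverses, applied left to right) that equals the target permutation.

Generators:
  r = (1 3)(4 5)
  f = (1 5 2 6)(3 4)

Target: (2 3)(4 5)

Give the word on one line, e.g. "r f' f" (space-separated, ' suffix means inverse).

  after f': (1 6 2 5)(3 4)
  after r: (1 6 2 4)(3 5)
  after f: (2 3)(4 5)

f' r f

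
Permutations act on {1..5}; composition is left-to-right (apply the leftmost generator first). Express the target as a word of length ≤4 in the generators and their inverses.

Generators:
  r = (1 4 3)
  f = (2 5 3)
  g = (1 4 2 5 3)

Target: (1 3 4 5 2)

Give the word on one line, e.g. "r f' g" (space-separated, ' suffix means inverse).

  after g: (1 4 2 5 3)
  after f: (1 4 5 2 3)
  after r: (1 3 4 5 2)

g f r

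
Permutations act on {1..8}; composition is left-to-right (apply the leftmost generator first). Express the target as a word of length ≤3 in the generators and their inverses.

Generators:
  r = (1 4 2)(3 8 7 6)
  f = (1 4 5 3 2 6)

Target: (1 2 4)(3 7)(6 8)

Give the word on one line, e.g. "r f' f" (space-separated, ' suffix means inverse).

  after r: (1 4 2)(3 8 7 6)
  after r: (1 2 4)(3 7)(6 8)

r r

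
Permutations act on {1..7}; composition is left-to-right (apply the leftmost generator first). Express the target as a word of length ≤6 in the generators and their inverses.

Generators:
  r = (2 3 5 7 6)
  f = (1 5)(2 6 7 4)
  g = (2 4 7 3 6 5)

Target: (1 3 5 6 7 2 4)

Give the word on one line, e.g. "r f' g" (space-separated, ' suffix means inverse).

  after r: (2 3 5 7 6)
  after f': (1 5 6 4 7 2 3)
  after r': (1 3)(4 5 7 6)
  after f': (1 3 5 6 7 2 4)

r f' r' f'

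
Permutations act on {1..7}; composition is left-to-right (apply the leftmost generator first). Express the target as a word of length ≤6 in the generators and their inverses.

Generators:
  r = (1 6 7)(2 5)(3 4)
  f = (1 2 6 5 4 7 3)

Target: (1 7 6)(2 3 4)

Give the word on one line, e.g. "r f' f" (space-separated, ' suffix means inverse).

r' f' r' r' f

  after r': (1 7 6)(2 5)(3 4)
  after f': (1 4 7 2 6 3 5)
  after r': (1 3 2)(4 6)(5 7)
  after r': (1 4)(2 7)(3 5 6)
  after f: (1 7 6)(2 3 4)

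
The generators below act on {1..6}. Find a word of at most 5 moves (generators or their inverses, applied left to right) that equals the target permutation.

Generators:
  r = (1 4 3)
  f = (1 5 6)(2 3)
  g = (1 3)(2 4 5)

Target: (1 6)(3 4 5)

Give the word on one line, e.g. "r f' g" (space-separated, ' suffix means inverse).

  after f': (1 6 5)(2 3)
  after g': (1 6 4 2)(3 5)
  after r': (1 6)(2 3 5 4)
  after r': (1 6 3 5)(2 4)
  after g': (1 6)(3 4 5)

f' g' r' r' g'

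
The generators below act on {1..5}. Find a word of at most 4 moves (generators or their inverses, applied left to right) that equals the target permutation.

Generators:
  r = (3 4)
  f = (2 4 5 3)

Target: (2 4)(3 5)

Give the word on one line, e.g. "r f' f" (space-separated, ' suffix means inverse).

  after f: (2 4 5 3)
  after f: (2 5)(3 4)
  after r: (2 5)
  after f': (2 4)(3 5)

f f r f'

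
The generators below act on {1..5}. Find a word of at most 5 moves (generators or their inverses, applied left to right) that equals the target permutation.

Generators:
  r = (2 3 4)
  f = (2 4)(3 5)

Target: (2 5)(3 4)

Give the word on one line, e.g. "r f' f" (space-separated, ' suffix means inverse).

r f r r

  after r: (2 3 4)
  after f: (2 5 3)
  after r: (2 5 4)
  after r: (2 5)(3 4)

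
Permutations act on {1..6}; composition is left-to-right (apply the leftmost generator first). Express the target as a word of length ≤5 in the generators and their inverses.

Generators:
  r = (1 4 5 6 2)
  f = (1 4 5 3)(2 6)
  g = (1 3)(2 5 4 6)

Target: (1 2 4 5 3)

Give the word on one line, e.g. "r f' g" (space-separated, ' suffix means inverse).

r' r' g

  after r': (1 2 6 5 4)
  after r': (1 6 4 2 5)
  after g: (1 2 4 5 3)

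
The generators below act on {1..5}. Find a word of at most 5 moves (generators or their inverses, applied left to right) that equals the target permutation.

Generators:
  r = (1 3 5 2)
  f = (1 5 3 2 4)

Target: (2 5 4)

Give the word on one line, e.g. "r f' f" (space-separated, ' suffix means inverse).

r' r' f'

  after r': (1 2 5 3)
  after r': (1 5)(2 3)
  after f': (2 5 4)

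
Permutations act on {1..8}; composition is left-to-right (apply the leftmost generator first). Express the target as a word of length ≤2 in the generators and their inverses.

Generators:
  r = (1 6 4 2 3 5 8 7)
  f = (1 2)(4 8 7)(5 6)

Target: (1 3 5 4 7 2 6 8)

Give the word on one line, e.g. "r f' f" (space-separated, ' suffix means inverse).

f r

  after f: (1 2)(4 8 7)(5 6)
  after r: (1 3 5 4 7 2 6 8)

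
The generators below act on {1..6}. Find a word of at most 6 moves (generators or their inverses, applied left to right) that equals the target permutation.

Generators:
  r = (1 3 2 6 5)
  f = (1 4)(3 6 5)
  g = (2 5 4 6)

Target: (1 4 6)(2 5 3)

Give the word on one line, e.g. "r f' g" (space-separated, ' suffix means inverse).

  after g: (2 5 4 6)
  after f: (1 4 5)(2 3 6)
  after g: (1 6 5)(2 3)
  after r: (1 5 3 6)
  after g: (1 4 6)(2 5 3)

g f g r g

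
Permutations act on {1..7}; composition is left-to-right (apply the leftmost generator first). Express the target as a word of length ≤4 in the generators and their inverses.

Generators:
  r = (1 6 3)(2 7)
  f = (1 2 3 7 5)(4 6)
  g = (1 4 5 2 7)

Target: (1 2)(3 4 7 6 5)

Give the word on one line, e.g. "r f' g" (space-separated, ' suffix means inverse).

  after r': (1 3 6)(2 7)
  after g': (1 3 6 7 5 4)
  after f: (1 7)(2 3 4)(5 6)
  after r: (1 2)(3 4 7 6 5)

r' g' f r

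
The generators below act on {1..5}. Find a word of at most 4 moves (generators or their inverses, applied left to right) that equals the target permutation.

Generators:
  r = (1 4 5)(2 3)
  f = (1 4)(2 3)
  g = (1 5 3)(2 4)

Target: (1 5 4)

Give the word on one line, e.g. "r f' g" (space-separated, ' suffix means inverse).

r r

  after r: (1 4 5)(2 3)
  after r: (1 5 4)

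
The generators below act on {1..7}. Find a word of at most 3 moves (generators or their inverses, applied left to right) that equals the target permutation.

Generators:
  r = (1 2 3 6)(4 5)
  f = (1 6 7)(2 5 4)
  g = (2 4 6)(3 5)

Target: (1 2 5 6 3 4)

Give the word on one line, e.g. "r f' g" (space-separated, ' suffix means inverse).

  after g: (2 4 6)(3 5)
  after r: (1 2 5 6 3 4)

g r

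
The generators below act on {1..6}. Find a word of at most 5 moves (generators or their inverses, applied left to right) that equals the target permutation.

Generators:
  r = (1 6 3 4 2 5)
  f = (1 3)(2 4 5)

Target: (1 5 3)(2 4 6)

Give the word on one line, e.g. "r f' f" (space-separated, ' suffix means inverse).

f r r f'

  after f: (1 3)(2 4 5)
  after r: (1 4)(3 6)
  after r: (1 2 5)(4 6)
  after f': (1 5 3)(2 4 6)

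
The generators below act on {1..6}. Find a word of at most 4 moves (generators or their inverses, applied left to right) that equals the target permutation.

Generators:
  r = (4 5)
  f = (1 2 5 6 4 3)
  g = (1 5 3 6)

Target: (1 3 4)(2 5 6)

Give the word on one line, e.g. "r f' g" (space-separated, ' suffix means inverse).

r' g r' f

  after r': (4 5)
  after g: (1 5 4 3 6)
  after r': (1 4 3 6)
  after f: (1 3 4)(2 5 6)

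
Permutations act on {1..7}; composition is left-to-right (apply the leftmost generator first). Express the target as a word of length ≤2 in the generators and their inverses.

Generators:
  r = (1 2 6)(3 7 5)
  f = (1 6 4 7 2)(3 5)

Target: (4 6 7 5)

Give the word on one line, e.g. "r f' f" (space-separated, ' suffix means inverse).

  after r': (1 6 2)(3 5 7)
  after f': (4 6 7 5)

r' f'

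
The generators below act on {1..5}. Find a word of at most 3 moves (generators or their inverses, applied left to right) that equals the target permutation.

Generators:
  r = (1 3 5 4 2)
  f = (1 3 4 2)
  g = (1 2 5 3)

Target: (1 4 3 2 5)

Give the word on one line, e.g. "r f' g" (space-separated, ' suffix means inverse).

  after r': (1 2 4 5 3)
  after r': (1 4 3 2 5)

r' r'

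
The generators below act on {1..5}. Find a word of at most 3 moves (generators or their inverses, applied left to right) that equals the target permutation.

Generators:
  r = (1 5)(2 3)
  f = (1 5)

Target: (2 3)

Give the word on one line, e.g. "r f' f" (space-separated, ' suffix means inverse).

  after f: (1 5)
  after r': (2 3)

f r'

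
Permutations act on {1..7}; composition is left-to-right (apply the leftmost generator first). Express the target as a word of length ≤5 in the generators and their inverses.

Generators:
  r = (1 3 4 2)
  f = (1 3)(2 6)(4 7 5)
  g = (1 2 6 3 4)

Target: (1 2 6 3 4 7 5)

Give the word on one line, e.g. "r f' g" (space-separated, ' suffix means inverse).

f r' r'

  after f: (1 3)(2 6)(4 7 5)
  after r': (2 6 4 7 5 3)
  after r': (1 2 6 3 4 7 5)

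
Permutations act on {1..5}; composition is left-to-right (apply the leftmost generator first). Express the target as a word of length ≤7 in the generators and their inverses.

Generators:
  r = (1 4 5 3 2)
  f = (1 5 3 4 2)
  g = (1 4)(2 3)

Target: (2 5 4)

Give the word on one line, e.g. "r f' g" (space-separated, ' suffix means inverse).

  after f: (1 5 3 4 2)
  after g': (1 5 2 4 3)
  after r: (1 3 4 2 5)
  after f: (1 4)(2 3)
  after r': (2 5 4)

f g' r f r'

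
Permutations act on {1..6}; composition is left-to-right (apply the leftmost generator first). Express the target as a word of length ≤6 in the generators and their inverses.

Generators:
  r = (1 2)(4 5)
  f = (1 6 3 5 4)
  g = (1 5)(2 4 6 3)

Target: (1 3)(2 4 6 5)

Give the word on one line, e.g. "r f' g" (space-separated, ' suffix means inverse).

r' g g r g

  after r': (1 2)(4 5)
  after g: (1 4)(2 5 6 3)
  after g: (1 6 2)(3 4 5)
  after r: (1 6)(3 5)
  after g: (1 3)(2 4 6 5)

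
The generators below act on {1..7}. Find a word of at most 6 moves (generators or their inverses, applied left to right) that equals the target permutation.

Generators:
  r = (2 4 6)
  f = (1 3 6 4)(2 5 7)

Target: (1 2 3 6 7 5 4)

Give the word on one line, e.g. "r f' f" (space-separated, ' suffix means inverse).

r f f r

  after r: (2 4 6)
  after f: (1 3 6 5 7 2)
  after f: (1 6 7 5 2 3 4)
  after r: (1 2 3 6 7 5 4)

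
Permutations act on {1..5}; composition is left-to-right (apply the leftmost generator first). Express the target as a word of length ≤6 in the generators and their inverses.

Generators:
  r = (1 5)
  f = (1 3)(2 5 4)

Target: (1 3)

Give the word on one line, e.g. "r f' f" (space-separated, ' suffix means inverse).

f r' r' f f

  after f: (1 3)(2 5 4)
  after r': (1 3 5 4 2)
  after r': (1 3)(2 5 4)
  after f: (2 4 5)
  after f: (1 3)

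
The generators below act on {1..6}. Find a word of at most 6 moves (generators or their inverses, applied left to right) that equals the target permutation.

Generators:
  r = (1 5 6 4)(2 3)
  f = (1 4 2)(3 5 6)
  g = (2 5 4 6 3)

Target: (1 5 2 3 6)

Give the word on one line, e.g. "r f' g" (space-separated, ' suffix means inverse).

r' g' f' r g

  after r': (1 4 6 5)(2 3)
  after g': (1 5)(2 6)
  after f': (1 3 6 4)(2 5)
  after r: (1 2 6)(3 4 5)
  after g: (1 5 2 3 6)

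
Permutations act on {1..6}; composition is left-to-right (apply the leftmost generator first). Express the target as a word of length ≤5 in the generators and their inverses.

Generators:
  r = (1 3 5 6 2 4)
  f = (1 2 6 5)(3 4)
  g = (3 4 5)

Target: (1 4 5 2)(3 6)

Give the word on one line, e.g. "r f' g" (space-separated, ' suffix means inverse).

  after r: (1 3 5 6 2 4)
  after r: (1 5 2)(3 6 4)
  after g': (1 4 5 2)(3 6)

r r g'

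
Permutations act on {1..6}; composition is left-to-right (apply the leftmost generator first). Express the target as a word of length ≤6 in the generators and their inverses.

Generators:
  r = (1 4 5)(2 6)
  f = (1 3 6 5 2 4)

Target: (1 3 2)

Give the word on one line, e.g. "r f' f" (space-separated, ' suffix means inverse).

f' r r f

  after f': (1 4 2 5 6 3)
  after r: (1 5 2)(3 4 6)
  after r: (2 4)(3 5 6)
  after f: (1 3 2)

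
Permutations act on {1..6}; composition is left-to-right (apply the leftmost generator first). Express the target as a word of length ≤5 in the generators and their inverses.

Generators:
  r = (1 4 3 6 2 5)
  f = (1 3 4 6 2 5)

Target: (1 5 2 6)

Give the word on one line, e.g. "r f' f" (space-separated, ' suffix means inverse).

f' r f'

  after f': (1 5 2 6 4 3)
  after r: (3 4 6)
  after f': (1 5 2 6)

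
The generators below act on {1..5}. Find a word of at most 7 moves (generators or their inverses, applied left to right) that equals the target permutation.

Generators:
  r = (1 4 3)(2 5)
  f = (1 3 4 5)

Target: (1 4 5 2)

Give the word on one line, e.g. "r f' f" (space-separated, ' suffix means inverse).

  after r: (1 4 3)(2 5)
  after f: (1 5 2)
  after f: (2 3 4 5)
  after r': (1 3)(2 4)
  after r': (1 4 5 2)

r f f r' r'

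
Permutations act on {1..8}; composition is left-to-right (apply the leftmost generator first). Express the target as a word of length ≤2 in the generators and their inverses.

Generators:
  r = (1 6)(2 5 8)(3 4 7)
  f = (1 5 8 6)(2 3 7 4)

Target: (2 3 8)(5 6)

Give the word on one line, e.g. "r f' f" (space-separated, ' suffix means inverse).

f' r'

  after f': (1 6 8 5)(2 4 7 3)
  after r': (2 3 8)(5 6)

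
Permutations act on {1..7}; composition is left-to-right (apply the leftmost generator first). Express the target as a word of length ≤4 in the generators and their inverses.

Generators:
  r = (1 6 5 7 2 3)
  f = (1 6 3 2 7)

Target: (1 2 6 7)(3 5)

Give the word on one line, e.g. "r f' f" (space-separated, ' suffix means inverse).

r' f r' f'

  after r': (1 3 2 7 5 6)
  after f: (1 2)(3 7 5)
  after r': (1 7 6)(2 3 5)
  after f': (1 2 6 7)(3 5)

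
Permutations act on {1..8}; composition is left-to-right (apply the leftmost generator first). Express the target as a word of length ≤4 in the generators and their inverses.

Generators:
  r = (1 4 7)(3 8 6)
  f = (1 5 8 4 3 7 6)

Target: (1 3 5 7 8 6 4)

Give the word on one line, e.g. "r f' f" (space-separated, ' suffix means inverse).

  after f: (1 5 8 4 3 7 6)
  after f: (1 8 3 6 5 4 7)
  after f: (1 4 6 8 7 5 3)
  after f: (1 3 5 7 8 6 4)

f f f f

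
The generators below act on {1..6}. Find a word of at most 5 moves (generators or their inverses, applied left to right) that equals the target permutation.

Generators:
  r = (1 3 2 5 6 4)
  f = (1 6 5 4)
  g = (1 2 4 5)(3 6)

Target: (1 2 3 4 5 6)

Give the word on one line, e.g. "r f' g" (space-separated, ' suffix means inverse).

  after r': (1 4 6 5 2 3)
  after f': (1 5 2 3 4)
  after g: (2 6 3 5 4)
  after g: (1 2 3)
  after f': (1 2 3 4 5 6)

r' f' g g f'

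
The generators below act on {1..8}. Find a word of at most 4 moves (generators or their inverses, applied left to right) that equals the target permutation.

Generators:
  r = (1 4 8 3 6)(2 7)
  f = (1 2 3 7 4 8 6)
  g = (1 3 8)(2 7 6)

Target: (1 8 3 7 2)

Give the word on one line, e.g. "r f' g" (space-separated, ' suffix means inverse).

  after r: (1 4 8 3 6)(2 7)
  after g: (1 4)(2 6 3)
  after r: (1 8 3 7 2)

r g r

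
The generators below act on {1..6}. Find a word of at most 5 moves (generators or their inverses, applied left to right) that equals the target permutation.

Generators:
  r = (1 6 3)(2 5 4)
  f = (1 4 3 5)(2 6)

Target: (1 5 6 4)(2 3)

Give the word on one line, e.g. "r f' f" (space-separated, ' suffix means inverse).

  after r: (1 6 3)(2 5 4)
  after f: (1 2)(3 4 6 5)
  after f: (1 6)(2 4)
  after r': (2 5)(3 6)
  after f': (1 5 6 4)(2 3)

r f f r' f'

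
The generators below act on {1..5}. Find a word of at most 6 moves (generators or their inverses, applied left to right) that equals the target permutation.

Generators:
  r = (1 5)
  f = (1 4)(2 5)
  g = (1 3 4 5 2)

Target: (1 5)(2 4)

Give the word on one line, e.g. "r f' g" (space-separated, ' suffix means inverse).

  after f: (1 4)(2 5)
  after r: (1 4 5 2)
  after f': (2 4)
  after r': (1 5)(2 4)

f r f' r'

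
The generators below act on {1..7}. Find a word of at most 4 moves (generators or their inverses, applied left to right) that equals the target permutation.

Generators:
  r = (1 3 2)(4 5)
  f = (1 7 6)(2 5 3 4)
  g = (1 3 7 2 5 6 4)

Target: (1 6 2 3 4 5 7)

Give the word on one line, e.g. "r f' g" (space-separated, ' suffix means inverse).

g' g'

  after g': (1 4 6 5 2 7 3)
  after g': (1 6 2 3 4 5 7)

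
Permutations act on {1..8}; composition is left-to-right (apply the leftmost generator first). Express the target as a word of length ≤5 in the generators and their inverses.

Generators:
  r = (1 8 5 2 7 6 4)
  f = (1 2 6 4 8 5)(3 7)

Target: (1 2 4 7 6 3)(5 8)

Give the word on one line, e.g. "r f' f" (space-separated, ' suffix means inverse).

  after r': (1 4 6 7 2 5 8)
  after r': (1 6 2 8 4 7 5)
  after f: (1 4 3 7)(2 5)
  after r': (1 6 7 4 3 2 8)
  after f': (1 2 4 7 6 3)(5 8)

r' r' f r' f'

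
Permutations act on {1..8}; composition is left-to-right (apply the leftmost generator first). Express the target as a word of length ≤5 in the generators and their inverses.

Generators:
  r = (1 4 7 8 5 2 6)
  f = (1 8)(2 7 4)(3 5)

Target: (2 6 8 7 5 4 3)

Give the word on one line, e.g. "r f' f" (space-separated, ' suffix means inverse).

f' f' r' f r

  after f': (1 8)(2 4 7)(3 5)
  after f': (2 7 4)
  after r': (1 6 2 4 5 8 7)
  after f: (1 6 7 8 4 3 5)
  after r: (2 6 8 7 5 4 3)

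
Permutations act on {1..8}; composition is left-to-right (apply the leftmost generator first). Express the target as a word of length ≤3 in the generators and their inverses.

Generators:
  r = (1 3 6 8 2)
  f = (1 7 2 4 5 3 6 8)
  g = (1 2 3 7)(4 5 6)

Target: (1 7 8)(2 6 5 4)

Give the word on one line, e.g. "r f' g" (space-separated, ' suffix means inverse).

  after g': (1 7 3 2)(4 6 5)
  after r: (1 7 6 5 4 8 2 3)
  after r: (1 7 8)(2 6 5 4)

g' r r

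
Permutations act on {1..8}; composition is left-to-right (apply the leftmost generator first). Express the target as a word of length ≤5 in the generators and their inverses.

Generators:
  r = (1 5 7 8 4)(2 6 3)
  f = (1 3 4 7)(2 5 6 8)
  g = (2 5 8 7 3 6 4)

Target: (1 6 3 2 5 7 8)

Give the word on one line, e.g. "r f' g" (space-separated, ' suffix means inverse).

g' r' g'

  after g': (2 4 6 3 7 8 5)
  after r': (1 4 2 8)(3 5)
  after g': (1 6 3 2 5 7 8)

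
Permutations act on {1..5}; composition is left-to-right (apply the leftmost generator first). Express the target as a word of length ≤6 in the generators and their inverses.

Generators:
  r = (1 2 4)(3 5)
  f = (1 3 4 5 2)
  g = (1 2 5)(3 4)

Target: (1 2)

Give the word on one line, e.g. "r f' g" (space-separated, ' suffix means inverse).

r g' f' f' g'

  after r: (1 2 4)(3 5)
  after g': (2 3)(4 5)
  after f': (1 2)(3 5)
  after f': (1 5)(3 4)
  after g': (1 2)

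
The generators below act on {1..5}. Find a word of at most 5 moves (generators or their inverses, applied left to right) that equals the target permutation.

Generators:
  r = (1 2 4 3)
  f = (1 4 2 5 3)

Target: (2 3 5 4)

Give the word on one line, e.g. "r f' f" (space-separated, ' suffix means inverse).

  after f': (1 3 5 2 4)
  after r': (1 4 3 5)
  after r': (1 2)(3 5)
  after r': (2 3 5 4)

f' r' r' r'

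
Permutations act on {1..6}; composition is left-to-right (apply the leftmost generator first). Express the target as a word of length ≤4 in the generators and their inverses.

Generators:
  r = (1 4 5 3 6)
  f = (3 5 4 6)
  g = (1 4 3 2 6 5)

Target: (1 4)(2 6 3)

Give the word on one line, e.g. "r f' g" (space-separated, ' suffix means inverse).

  after r: (1 4 5 3 6)
  after g': (2 3)(4 6 5)
  after r: (1 4)(2 6 3)

r g' r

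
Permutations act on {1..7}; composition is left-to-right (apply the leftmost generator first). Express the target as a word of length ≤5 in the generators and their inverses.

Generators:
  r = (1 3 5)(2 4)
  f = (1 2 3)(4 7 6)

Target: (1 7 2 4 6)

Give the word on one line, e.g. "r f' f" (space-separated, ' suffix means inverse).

f r' f r'

  after f: (1 2 3)(4 7 6)
  after r': (1 4 7 6 2)(3 5)
  after f: (1 7 4 6 3 5)
  after r': (1 7 2 4 6)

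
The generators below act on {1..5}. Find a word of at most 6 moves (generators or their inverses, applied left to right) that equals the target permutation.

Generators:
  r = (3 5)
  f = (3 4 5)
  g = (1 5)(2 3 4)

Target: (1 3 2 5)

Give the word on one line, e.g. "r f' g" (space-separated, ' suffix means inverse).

  after g': (1 5)(2 4 3)
  after f: (1 3 2 5)
  after r': (1 5)(2 3)
  after r': (1 3 2 5)

g' f r' r'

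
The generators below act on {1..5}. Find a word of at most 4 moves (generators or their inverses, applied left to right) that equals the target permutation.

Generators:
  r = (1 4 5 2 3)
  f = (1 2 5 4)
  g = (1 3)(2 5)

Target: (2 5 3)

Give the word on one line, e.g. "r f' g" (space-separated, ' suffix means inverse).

r f' r' f

  after r: (1 4 5 2 3)
  after f': (1 5)(2 3 4)
  after r': (1 4 5 3)
  after f: (2 5 3)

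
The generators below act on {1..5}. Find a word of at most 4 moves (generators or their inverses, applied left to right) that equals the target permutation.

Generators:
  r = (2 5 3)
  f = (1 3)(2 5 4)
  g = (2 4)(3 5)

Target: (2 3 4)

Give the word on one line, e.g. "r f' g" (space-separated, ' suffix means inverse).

  after r: (2 5 3)
  after g: (2 3 4)

r g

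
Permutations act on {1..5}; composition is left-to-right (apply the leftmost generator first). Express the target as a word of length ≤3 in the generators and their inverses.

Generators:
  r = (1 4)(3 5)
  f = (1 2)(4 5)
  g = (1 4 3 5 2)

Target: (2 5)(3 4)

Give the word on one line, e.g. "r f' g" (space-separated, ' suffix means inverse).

  after f': (1 2)(4 5)
  after r': (1 2 4 3 5)
  after f: (2 5)(3 4)

f' r' f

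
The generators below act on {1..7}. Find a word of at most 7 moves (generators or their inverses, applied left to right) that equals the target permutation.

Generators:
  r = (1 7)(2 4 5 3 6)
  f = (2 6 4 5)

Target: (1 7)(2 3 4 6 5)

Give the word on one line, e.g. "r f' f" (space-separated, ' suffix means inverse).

  after r: (1 7)(2 4 5 3 6)
  after f: (1 7)(2 5 3 4)
  after r': (2 4 6 3)
  after f': (2 6 3 5 4)
  after r': (1 7)(2 3 4 6 5)

r f r' f' r'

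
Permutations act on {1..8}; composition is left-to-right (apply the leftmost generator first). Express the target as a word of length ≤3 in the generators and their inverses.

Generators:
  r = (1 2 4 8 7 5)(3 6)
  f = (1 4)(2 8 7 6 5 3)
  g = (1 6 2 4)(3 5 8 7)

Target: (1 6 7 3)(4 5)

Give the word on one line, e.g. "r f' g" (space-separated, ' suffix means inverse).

r g'

  after r: (1 2 4 8 7 5)(3 6)
  after g': (1 6 7 3)(4 5)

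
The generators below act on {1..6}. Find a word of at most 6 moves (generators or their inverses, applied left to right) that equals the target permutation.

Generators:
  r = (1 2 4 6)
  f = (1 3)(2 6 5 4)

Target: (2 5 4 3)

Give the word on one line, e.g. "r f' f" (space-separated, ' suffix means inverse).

  after f': (1 3)(2 4 5 6)
  after f': (2 5)(4 6)
  after f': (1 3)(2 6 5 4)
  after r': (1 3 6 5 2 4)
  after f': (2 5 4 3)

f' f' f' r' f'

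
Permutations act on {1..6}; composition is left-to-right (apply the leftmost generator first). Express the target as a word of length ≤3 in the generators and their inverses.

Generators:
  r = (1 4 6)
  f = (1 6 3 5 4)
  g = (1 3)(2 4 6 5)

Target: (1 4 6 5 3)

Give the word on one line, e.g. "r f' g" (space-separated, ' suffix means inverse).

  after r': (1 6 4)
  after f': (3 6 5)
  after r: (1 4 6 5 3)

r' f' r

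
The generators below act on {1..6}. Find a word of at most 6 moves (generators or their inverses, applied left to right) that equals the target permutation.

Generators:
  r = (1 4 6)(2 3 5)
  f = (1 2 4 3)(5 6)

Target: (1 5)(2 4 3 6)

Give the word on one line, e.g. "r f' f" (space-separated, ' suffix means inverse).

f r' f' f'

  after f: (1 2 4 3)(5 6)
  after r': (1 5 4 2)(3 6)
  after f': (1 6 4)(2 3 5)
  after f': (1 5)(2 4 3 6)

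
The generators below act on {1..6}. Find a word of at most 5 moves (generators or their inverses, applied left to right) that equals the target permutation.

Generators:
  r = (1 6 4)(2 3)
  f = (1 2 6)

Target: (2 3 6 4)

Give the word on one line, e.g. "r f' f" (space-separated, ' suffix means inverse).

r f' f'

  after r: (1 6 4)(2 3)
  after f': (1 2 3)(4 6)
  after f': (2 3 6 4)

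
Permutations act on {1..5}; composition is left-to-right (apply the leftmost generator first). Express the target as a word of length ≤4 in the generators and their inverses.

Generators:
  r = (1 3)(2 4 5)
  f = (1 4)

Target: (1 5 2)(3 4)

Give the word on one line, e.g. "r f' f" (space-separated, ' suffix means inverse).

  after f: (1 4)
  after r: (1 5 2 4 3)
  after f: (1 5 2)(3 4)

f r f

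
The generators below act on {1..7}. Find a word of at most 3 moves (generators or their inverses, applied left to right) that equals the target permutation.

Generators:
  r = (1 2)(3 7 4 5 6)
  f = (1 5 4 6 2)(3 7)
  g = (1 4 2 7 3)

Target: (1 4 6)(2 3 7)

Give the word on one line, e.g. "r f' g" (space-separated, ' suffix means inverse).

f' g r

  after f': (1 2 6 4 5)(3 7)
  after g: (1 7)(2 6)(4 5)
  after r: (1 4 6)(2 3 7)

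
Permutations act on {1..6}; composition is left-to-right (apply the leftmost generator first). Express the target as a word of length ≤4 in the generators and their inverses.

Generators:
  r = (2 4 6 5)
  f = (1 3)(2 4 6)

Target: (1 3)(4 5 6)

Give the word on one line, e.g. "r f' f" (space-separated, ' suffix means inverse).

  after r': (2 5 6 4)
  after r': (2 6)(4 5)
  after f: (1 3)(4 5 6)

r' r' f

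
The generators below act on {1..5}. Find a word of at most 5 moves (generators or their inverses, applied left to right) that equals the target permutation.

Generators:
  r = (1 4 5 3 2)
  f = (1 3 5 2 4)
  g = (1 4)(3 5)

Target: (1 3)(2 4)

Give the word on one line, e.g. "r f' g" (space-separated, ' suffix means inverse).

  after f: (1 3 5 2 4)
  after r': (1 5 3 4 2)
  after g': (1 3)(2 4)

f r' g'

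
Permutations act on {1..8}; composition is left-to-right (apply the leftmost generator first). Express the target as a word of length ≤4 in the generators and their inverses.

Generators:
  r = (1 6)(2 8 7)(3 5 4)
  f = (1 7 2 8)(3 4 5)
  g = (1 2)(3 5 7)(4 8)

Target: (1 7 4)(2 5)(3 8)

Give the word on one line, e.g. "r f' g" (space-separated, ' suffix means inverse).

  after f': (1 8 2 7)(3 5 4)
  after g': (1 4 7 2 5 8)
  after f: (1 5)(2 3 4)(7 8)
  after g: (1 7 4)(2 5)(3 8)

f' g' f g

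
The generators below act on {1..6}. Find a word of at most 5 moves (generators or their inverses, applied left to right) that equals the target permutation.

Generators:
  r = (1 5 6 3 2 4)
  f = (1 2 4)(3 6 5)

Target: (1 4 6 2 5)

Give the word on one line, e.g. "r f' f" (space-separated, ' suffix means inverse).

  after r': (1 4 2 3 6 5)
  after r': (1 2 6)(3 5 4)
  after f': (2 3 6 4 5)
  after f': (1 4 6 2 5)

r' r' f' f'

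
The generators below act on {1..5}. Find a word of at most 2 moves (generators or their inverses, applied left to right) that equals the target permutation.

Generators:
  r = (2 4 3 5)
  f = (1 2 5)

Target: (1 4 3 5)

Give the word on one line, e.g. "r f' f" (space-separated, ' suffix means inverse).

f r

  after f: (1 2 5)
  after r: (1 4 3 5)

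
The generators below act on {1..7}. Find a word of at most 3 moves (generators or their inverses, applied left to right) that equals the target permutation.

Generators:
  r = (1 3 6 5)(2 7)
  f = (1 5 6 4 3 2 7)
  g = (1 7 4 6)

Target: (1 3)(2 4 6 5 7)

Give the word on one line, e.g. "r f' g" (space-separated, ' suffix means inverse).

  after r: (1 3 6 5)(2 7)
  after g: (1 3)(2 4 6 5 7)

r g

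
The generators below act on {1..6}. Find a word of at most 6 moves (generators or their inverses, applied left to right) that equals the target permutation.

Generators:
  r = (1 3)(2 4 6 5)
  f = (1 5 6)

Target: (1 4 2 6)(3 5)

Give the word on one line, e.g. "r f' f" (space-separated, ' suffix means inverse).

  after f: (1 5 6)
  after f: (1 6 5)
  after r': (1 4 2 5 3)
  after f: (1 4 2 6)(3 5)

f f r' f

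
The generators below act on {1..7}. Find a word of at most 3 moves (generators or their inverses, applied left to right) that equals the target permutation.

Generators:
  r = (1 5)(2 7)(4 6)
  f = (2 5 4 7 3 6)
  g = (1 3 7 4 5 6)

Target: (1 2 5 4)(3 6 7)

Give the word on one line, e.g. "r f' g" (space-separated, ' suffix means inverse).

  after f': (2 6 3 7 4 5)
  after r: (1 5 7 6 3 2 4)
  after f': (1 2 5 4)(3 6 7)

f' r f'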